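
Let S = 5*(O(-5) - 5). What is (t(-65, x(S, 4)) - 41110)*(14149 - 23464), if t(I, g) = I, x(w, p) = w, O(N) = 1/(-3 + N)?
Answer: 383545125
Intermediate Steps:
S = -205/8 (S = 5*(1/(-3 - 5) - 5) = 5*(1/(-8) - 5) = 5*(-⅛ - 5) = 5*(-41/8) = -205/8 ≈ -25.625)
(t(-65, x(S, 4)) - 41110)*(14149 - 23464) = (-65 - 41110)*(14149 - 23464) = -41175*(-9315) = 383545125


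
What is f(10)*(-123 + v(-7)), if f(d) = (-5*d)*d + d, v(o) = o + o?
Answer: 67130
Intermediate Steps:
v(o) = 2*o
f(d) = d - 5*d**2 (f(d) = -5*d**2 + d = d - 5*d**2)
f(10)*(-123 + v(-7)) = (10*(1 - 5*10))*(-123 + 2*(-7)) = (10*(1 - 50))*(-123 - 14) = (10*(-49))*(-137) = -490*(-137) = 67130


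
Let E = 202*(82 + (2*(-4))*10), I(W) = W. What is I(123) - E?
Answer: -281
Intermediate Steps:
E = 404 (E = 202*(82 - 8*10) = 202*(82 - 80) = 202*2 = 404)
I(123) - E = 123 - 1*404 = 123 - 404 = -281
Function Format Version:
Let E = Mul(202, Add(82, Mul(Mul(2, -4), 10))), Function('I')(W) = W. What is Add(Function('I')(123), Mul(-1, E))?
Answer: -281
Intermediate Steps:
E = 404 (E = Mul(202, Add(82, Mul(-8, 10))) = Mul(202, Add(82, -80)) = Mul(202, 2) = 404)
Add(Function('I')(123), Mul(-1, E)) = Add(123, Mul(-1, 404)) = Add(123, -404) = -281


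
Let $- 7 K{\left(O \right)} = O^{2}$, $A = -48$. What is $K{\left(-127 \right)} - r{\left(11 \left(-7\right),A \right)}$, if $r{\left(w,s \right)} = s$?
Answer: $- \frac{15793}{7} \approx -2256.1$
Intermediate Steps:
$K{\left(O \right)} = - \frac{O^{2}}{7}$
$K{\left(-127 \right)} - r{\left(11 \left(-7\right),A \right)} = - \frac{\left(-127\right)^{2}}{7} - -48 = \left(- \frac{1}{7}\right) 16129 + 48 = - \frac{16129}{7} + 48 = - \frac{15793}{7}$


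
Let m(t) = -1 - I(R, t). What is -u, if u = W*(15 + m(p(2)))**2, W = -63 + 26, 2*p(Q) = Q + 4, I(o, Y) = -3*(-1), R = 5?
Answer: 4477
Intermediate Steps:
I(o, Y) = 3
p(Q) = 2 + Q/2 (p(Q) = (Q + 4)/2 = (4 + Q)/2 = 2 + Q/2)
W = -37
m(t) = -4 (m(t) = -1 - 1*3 = -1 - 3 = -4)
u = -4477 (u = -37*(15 - 4)**2 = -37*11**2 = -37*121 = -4477)
-u = -1*(-4477) = 4477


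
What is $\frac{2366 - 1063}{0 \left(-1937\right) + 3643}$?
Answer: $\frac{1303}{3643} \approx 0.35767$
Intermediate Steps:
$\frac{2366 - 1063}{0 \left(-1937\right) + 3643} = \frac{1303}{0 + 3643} = \frac{1303}{3643}$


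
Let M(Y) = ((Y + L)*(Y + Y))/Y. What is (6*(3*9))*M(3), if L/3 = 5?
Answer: 5832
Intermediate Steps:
L = 15 (L = 3*5 = 15)
M(Y) = 30 + 2*Y (M(Y) = ((Y + 15)*(Y + Y))/Y = ((15 + Y)*(2*Y))/Y = (2*Y*(15 + Y))/Y = 30 + 2*Y)
(6*(3*9))*M(3) = (6*(3*9))*(30 + 2*3) = (6*27)*(30 + 6) = 162*36 = 5832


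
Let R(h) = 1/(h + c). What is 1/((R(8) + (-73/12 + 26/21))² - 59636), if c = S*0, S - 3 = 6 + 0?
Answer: -28224/1682537615 ≈ -1.6775e-5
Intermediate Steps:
S = 9 (S = 3 + (6 + 0) = 3 + 6 = 9)
c = 0 (c = 9*0 = 0)
R(h) = 1/h (R(h) = 1/(h + 0) = 1/h)
1/((R(8) + (-73/12 + 26/21))² - 59636) = 1/((1/8 + (-73/12 + 26/21))² - 59636) = 1/((⅛ + (-73*1/12 + 26*(1/21)))² - 59636) = 1/((⅛ + (-73/12 + 26/21))² - 59636) = 1/((⅛ - 407/84)² - 59636) = 1/((-793/168)² - 59636) = 1/(628849/28224 - 59636) = 1/(-1682537615/28224) = -28224/1682537615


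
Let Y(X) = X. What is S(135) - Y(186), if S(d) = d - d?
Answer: -186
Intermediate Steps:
S(d) = 0
S(135) - Y(186) = 0 - 1*186 = 0 - 186 = -186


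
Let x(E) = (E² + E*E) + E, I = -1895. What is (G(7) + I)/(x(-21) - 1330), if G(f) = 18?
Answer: 1877/469 ≈ 4.0021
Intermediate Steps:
x(E) = E + 2*E² (x(E) = (E² + E²) + E = 2*E² + E = E + 2*E²)
(G(7) + I)/(x(-21) - 1330) = (18 - 1895)/(-21*(1 + 2*(-21)) - 1330) = -1877/(-21*(1 - 42) - 1330) = -1877/(-21*(-41) - 1330) = -1877/(861 - 1330) = -1877/(-469) = -1877*(-1/469) = 1877/469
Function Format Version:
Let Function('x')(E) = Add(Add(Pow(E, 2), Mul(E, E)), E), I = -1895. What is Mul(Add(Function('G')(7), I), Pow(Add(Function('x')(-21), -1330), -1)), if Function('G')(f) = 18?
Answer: Rational(1877, 469) ≈ 4.0021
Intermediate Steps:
Function('x')(E) = Add(E, Mul(2, Pow(E, 2))) (Function('x')(E) = Add(Add(Pow(E, 2), Pow(E, 2)), E) = Add(Mul(2, Pow(E, 2)), E) = Add(E, Mul(2, Pow(E, 2))))
Mul(Add(Function('G')(7), I), Pow(Add(Function('x')(-21), -1330), -1)) = Mul(Add(18, -1895), Pow(Add(Mul(-21, Add(1, Mul(2, -21))), -1330), -1)) = Mul(-1877, Pow(Add(Mul(-21, Add(1, -42)), -1330), -1)) = Mul(-1877, Pow(Add(Mul(-21, -41), -1330), -1)) = Mul(-1877, Pow(Add(861, -1330), -1)) = Mul(-1877, Pow(-469, -1)) = Mul(-1877, Rational(-1, 469)) = Rational(1877, 469)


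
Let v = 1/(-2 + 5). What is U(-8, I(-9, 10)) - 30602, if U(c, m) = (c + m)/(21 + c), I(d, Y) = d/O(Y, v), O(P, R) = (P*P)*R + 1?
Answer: -40976929/1339 ≈ -30603.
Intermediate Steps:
v = ⅓ (v = 1/3 = ⅓ ≈ 0.33333)
O(P, R) = 1 + R*P² (O(P, R) = P²*R + 1 = R*P² + 1 = 1 + R*P²)
I(d, Y) = d/(1 + Y²/3)
U(c, m) = (c + m)/(21 + c)
U(-8, I(-9, 10)) - 30602 = (-8 + 3*(-9)/(3 + 10²))/(21 - 8) - 30602 = (-8 + 3*(-9)/(3 + 100))/13 - 30602 = (-8 + 3*(-9)/103)/13 - 30602 = (-8 + 3*(-9)*(1/103))/13 - 30602 = (-8 - 27/103)/13 - 30602 = (1/13)*(-851/103) - 30602 = -851/1339 - 30602 = -40976929/1339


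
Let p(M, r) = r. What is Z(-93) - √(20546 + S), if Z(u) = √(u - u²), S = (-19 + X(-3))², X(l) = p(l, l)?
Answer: -√21030 + I*√8742 ≈ -145.02 + 93.499*I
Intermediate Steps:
X(l) = l
S = 484 (S = (-19 - 3)² = (-22)² = 484)
Z(-93) - √(20546 + S) = √(-93*(1 - 1*(-93))) - √(20546 + 484) = √(-93*(1 + 93)) - √21030 = √(-93*94) - √21030 = √(-8742) - √21030 = I*√8742 - √21030 = -√21030 + I*√8742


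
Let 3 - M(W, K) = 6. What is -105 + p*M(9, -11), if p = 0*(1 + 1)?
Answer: -105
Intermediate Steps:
M(W, K) = -3 (M(W, K) = 3 - 1*6 = 3 - 6 = -3)
p = 0 (p = 0*2 = 0)
-105 + p*M(9, -11) = -105 + 0*(-3) = -105 + 0 = -105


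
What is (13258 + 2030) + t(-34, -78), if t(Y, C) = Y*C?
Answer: 17940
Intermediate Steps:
t(Y, C) = C*Y
(13258 + 2030) + t(-34, -78) = (13258 + 2030) - 78*(-34) = 15288 + 2652 = 17940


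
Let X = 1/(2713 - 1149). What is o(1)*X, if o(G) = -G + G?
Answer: 0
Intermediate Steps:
X = 1/1564 ≈ 0.00063939
o(G) = 0
o(1)*X = 0*(1/1564) = 0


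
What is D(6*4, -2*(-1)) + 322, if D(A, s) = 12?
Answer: 334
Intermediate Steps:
D(6*4, -2*(-1)) + 322 = 12 + 322 = 334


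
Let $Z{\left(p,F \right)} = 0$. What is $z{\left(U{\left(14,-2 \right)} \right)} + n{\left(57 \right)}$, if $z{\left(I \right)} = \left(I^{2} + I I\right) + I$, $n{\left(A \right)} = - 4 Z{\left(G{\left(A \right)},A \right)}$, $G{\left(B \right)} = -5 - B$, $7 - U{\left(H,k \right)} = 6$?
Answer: $3$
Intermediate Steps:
$U{\left(H,k \right)} = 1$ ($U{\left(H,k \right)} = 7 - 6 = 1$)
$n{\left(A \right)} = 0$ ($n{\left(A \right)} = \left(-4\right) 0 = 0$)
$z{\left(I \right)} = I + 2 I^{2}$ ($z{\left(I \right)} = \left(I^{2} + I^{2}\right) + I = 2 I^{2} + I = I + 2 I^{2}$)
$z{\left(U{\left(14,-2 \right)} \right)} + n{\left(57 \right)} = 1 \left(1 + 2 \cdot 1\right) + 0 = 1 \left(1 + 2\right) + 0 = 1 \cdot 3 + 0 = 3 + 0 = 3$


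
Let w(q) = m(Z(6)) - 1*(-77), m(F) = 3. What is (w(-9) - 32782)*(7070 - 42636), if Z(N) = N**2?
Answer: 1163079332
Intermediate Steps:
w(q) = 80 (w(q) = 3 - 1*(-77) = 3 + 77 = 80)
(w(-9) - 32782)*(7070 - 42636) = (80 - 32782)*(7070 - 42636) = -32702*(-35566) = 1163079332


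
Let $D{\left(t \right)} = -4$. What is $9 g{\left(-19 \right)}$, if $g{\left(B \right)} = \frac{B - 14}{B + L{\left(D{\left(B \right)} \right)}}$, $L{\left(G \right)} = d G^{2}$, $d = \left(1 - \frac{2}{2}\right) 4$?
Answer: $\frac{297}{19} \approx 15.632$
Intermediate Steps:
$d = 0$ ($d = \left(1 - 1\right) 4 = 0 \cdot 4 = 0$)
$L{\left(G \right)} = 0$ ($L{\left(G \right)} = 0 G^{2} = 0$)
$g{\left(B \right)} = \frac{-14 + B}{B}$ ($g{\left(B \right)} = \frac{B - 14}{B + 0} = \frac{-14 + B}{B}$)
$9 g{\left(-19 \right)} = 9 \frac{-14 - 19}{-19} = 9 \left(\left(- \frac{1}{19}\right) \left(-33\right)\right) = 9 \cdot \frac{33}{19} = \frac{297}{19}$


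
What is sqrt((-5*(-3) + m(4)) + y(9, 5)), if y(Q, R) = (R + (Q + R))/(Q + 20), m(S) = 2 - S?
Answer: 6*sqrt(319)/29 ≈ 3.6953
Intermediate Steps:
y(Q, R) = (Q + 2*R)/(20 + Q)
sqrt((-5*(-3) + m(4)) + y(9, 5)) = sqrt((-5*(-3) + (2 - 1*4)) + (9 + 2*5)/(20 + 9)) = sqrt((15 + (2 - 4)) + (9 + 10)/29) = sqrt((15 - 2) + (1/29)*19) = sqrt(13 + 19/29) = sqrt(396/29) = 6*sqrt(319)/29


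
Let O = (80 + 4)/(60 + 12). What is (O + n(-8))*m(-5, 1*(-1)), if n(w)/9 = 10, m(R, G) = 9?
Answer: 1641/2 ≈ 820.50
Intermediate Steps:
O = 7/6 (O = 84/72 = 84*(1/72) = 7/6 ≈ 1.1667)
n(w) = 90 (n(w) = 9*10 = 90)
(O + n(-8))*m(-5, 1*(-1)) = (7/6 + 90)*9 = (547/6)*9 = 1641/2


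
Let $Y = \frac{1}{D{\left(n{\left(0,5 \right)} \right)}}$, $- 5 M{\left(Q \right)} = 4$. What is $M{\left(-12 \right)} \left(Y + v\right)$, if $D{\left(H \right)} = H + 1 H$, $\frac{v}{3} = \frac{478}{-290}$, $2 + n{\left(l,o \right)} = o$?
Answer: $\frac{8314}{2175} \approx 3.8225$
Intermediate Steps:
$n{\left(l,o \right)} = -2 + o$
$M{\left(Q \right)} = - \frac{4}{5}$ ($M{\left(Q \right)} = \left(- \frac{1}{5}\right) 4 = - \frac{4}{5}$)
$v = - \frac{717}{145}$ ($v = 3 \frac{478}{-290} = 3 \cdot 478 \left(- \frac{1}{290}\right) = 3 \left(- \frac{239}{145}\right) = - \frac{717}{145} \approx -4.9448$)
$D{\left(H \right)} = 2 H$ ($D{\left(H \right)} = H + H = 2 H$)
$Y = \frac{1}{6}$ ($Y = \frac{1}{2 \left(-2 + 5\right)} = \frac{1}{2 \cdot 3} = \frac{1}{6} \approx 0.16667$)
$M{\left(-12 \right)} \left(Y + v\right) = - \frac{4 \left(\frac{1}{6} - \frac{717}{145}\right)}{5} = \left(- \frac{4}{5}\right) \left(- \frac{4157}{870}\right) = \frac{8314}{2175}$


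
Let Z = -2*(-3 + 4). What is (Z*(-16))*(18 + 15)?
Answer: 1056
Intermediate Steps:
Z = -2 (Z = -2*1 = -2)
(Z*(-16))*(18 + 15) = (-2*(-16))*(18 + 15) = 32*33 = 1056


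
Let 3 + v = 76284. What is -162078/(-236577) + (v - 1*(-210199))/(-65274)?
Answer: -866592418/233974653 ≈ -3.7038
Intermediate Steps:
v = 76281 (v = -3 + 76284 = 76281)
-162078/(-236577) + (v - 1*(-210199))/(-65274) = -162078/(-236577) + (76281 - 1*(-210199))/(-65274) = -162078*(-1/236577) + (76281 + 210199)*(-1/65274) = 54026/78859 + 286480*(-1/65274) = 54026/78859 - 143240/32637 = -866592418/233974653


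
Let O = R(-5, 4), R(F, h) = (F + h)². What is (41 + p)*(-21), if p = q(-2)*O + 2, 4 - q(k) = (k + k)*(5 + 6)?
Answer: -1911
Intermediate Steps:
q(k) = 4 - 22*k (q(k) = 4 - (k + k)*(5 + 6) = 4 - 2*k*11 = 4 - 22*k)
O = 1 (O = (-5 + 4)² = (-1)² = 1)
p = 50 (p = (4 - 22*(-2))*1 + 2 = (4 + 44)*1 + 2 = 48*1 + 2 = 48 + 2 = 50)
(41 + p)*(-21) = (41 + 50)*(-21) = 91*(-21) = -1911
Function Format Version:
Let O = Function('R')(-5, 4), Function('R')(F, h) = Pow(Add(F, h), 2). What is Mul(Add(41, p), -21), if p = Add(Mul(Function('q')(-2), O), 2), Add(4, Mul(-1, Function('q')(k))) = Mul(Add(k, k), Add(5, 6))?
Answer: -1911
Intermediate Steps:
Function('q')(k) = Add(4, Mul(-22, k)) (Function('q')(k) = Add(4, Mul(-1, Mul(Add(k, k), Add(5, 6)))) = Add(4, Mul(-1, Mul(Mul(2, k), 11))) = Add(4, Mul(-1, Mul(22, k))) = Add(4, Mul(-22, k)))
O = 1 (O = Pow(Add(-5, 4), 2) = Pow(-1, 2) = 1)
p = 50 (p = Add(Mul(Add(4, Mul(-22, -2)), 1), 2) = Add(Mul(Add(4, 44), 1), 2) = Add(Mul(48, 1), 2) = Add(48, 2) = 50)
Mul(Add(41, p), -21) = Mul(Add(41, 50), -21) = Mul(91, -21) = -1911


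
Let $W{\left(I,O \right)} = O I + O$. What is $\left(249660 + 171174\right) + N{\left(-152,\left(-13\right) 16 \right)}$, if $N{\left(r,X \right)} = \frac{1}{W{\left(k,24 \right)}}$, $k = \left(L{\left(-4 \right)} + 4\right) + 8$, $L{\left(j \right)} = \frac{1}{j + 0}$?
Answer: $\frac{128775205}{306} \approx 4.2083 \cdot 10^{5}$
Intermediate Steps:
$L{\left(j \right)} = \frac{1}{j}$
$k = \frac{47}{4}$ ($k = \left(\frac{1}{-4} + 4\right) + 8 = \left(- \frac{1}{4} + 4\right) + 8 = \frac{15}{4} + 8 = \frac{47}{4} \approx 11.75$)
$W{\left(I,O \right)} = O + I O$ ($W{\left(I,O \right)} = I O + O = O + I O$)
$N{\left(r,X \right)} = \frac{1}{306}$ ($N{\left(r,X \right)} = \frac{1}{24 \left(1 + \frac{47}{4}\right)} = \frac{1}{24 \cdot \frac{51}{4}} = \frac{1}{306}$)
$\left(249660 + 171174\right) + N{\left(-152,\left(-13\right) 16 \right)} = \left(249660 + 171174\right) + \frac{1}{306} = 420834 + \frac{1}{306} = \frac{128775205}{306}$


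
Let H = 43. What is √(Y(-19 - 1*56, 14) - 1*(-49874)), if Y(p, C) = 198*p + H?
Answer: √35067 ≈ 187.26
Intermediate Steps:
Y(p, C) = 43 + 198*p (Y(p, C) = 198*p + 43 = 43 + 198*p)
√(Y(-19 - 1*56, 14) - 1*(-49874)) = √((43 + 198*(-19 - 1*56)) - 1*(-49874)) = √((43 + 198*(-19 - 56)) + 49874) = √((43 + 198*(-75)) + 49874) = √((43 - 14850) + 49874) = √(-14807 + 49874) = √35067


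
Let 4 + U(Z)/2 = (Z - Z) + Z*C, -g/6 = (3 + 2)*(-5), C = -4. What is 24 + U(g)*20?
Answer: -24136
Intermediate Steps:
g = 150 (g = -6*(3 + 2)*(-5) = -30*(-5) = -6*(-25) = 150)
U(Z) = -8 - 8*Z (U(Z) = -8 + 2*((Z - Z) + Z*(-4)) = -8 + 2*(0 - 4*Z) = -8 + 2*(-4*Z) = -8 - 8*Z)
24 + U(g)*20 = 24 + (-8 - 8*150)*20 = 24 + (-8 - 1200)*20 = 24 - 1208*20 = 24 - 24160 = -24136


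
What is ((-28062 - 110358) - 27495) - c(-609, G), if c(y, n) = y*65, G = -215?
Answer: -126330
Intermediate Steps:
c(y, n) = 65*y
((-28062 - 110358) - 27495) - c(-609, G) = ((-28062 - 110358) - 27495) - 65*(-609) = (-138420 - 27495) - 1*(-39585) = -165915 + 39585 = -126330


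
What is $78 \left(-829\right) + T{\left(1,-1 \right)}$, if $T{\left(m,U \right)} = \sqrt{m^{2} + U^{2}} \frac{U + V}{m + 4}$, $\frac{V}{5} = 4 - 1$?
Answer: $-64662 + \frac{14 \sqrt{2}}{5} \approx -64658.0$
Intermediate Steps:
$V = 15$ ($V = 5 \left(4 - 1\right) = 5 \cdot 3 = 15$)
$T{\left(m,U \right)} = \frac{\sqrt{U^{2} + m^{2}} \left(15 + U\right)}{4 + m}$ ($T{\left(m,U \right)} = \sqrt{m^{2} + U^{2}} \frac{U + 15}{m + 4} = \sqrt{U^{2} + m^{2}} \frac{15 + U}{4 + m} = \frac{\sqrt{U^{2} + m^{2}} \left(15 + U\right)}{4 + m}$)
$78 \left(-829\right) + T{\left(1,-1 \right)} = 78 \left(-829\right) + \frac{\sqrt{\left(-1\right)^{2} + 1^{2}} \left(15 - 1\right)}{4 + 1} = -64662 + \frac{1}{5} \sqrt{1 + 1} \cdot 14 = -64662 + \frac{1}{5} \sqrt{2} \cdot 14 = -64662 + \frac{14 \sqrt{2}}{5}$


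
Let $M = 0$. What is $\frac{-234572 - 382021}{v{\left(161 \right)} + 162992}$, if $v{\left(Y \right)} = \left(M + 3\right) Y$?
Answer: $- \frac{616593}{163475} \approx -3.7718$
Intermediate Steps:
$v{\left(Y \right)} = 3 Y$ ($v{\left(Y \right)} = \left(0 + 3\right) Y = 3 Y$)
$\frac{-234572 - 382021}{v{\left(161 \right)} + 162992} = \frac{-234572 - 382021}{3 \cdot 161 + 162992} = - \frac{616593}{483 + 162992} = - \frac{616593}{163475}$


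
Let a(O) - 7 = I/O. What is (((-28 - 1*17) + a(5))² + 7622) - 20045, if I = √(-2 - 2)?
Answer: -274479/25 - 152*I/5 ≈ -10979.0 - 30.4*I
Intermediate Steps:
I = 2*I (I = √(-4) = 2*I ≈ 2.0*I)
a(O) = 7 + 2*I/O (a(O) = 7 + (2*I)/O = 7 + 2*I/O)
(((-28 - 1*17) + a(5))² + 7622) - 20045 = (((-28 - 1*17) + (7 + 2*I/5))² + 7622) - 20045 = (((-28 - 17) + (7 + 2*I*(⅕)))² + 7622) - 20045 = ((-45 + (7 + 2*I/5))² + 7622) - 20045 = ((-38 + 2*I/5)² + 7622) - 20045 = (7622 + (-38 + 2*I/5)²) - 20045 = -12423 + (-38 + 2*I/5)²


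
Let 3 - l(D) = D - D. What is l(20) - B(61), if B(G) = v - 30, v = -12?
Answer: 45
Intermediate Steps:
l(D) = 3 (l(D) = 3 - (D - D) = 3 - 1*0 = 3 + 0 = 3)
B(G) = -42 (B(G) = -12 - 30 = -42)
l(20) - B(61) = 3 - 1*(-42) = 3 + 42 = 45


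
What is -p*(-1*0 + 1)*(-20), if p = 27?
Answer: 540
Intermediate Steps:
-p*(-1*0 + 1)*(-20) = -27*(-1*0 + 1)*(-20) = -27*(0 + 1)*(-20) = -27*1*(-20) = -27*(-20) = -1*(-540) = 540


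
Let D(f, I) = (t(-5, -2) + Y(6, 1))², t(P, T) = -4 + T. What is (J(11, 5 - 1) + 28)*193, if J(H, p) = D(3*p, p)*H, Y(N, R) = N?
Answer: 5404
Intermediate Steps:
D(f, I) = 0 (D(f, I) = ((-4 - 2) + 6)² = (-6 + 6)² = 0² = 0)
J(H, p) = 0 (J(H, p) = 0*H = 0)
(J(11, 5 - 1) + 28)*193 = (0 + 28)*193 = 28*193 = 5404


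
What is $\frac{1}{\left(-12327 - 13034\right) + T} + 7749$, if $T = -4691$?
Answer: $\frac{232872947}{30052} \approx 7749.0$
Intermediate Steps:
$\frac{1}{\left(-12327 - 13034\right) + T} + 7749 = \frac{1}{\left(-12327 - 13034\right) - 4691} + 7749 = \frac{1}{-25361 - 4691} + 7749 = \frac{1}{-30052} + 7749 = - \frac{1}{30052} + 7749 = \frac{232872947}{30052}$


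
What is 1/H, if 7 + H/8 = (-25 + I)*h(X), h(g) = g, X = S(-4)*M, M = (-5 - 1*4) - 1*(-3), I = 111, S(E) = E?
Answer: 1/16456 ≈ 6.0768e-5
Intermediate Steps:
M = -6 (M = (-5 - 4) + 3 = -9 + 3 = -6)
X = 24 (X = -4*(-6) = 24)
H = 16456 (H = -56 + 8*((-25 + 111)*24) = -56 + 8*(86*24) = -56 + 8*2064 = -56 + 16512 = 16456)
1/H = 1/16456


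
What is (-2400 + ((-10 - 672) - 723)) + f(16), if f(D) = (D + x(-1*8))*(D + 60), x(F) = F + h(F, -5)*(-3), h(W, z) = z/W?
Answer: -6679/2 ≈ -3339.5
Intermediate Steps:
x(F) = F + 15/F (x(F) = F - 5/F*(-3) = F + 15/F)
f(D) = (60 + D)*(-79/8 + D) (f(D) = (D + (-1*8 + 15/((-1*8))))*(D + 60) = (D + (-8 + 15/(-8)))*(60 + D) = (D + (-8 + 15*(-1/8)))*(60 + D) = (D + (-8 - 15/8))*(60 + D) = (D - 79/8)*(60 + D) = (-79/8 + D)*(60 + D) = (60 + D)*(-79/8 + D))
(-2400 + ((-10 - 672) - 723)) + f(16) = (-2400 + ((-10 - 672) - 723)) + (-1185/2 + 16**2 + (401/8)*16) = (-2400 + (-682 - 723)) + (-1185/2 + 256 + 802) = (-2400 - 1405) + 931/2 = -3805 + 931/2 = -6679/2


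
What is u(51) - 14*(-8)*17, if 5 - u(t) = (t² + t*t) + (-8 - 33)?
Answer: -3252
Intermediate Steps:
u(t) = 46 - 2*t² (u(t) = 5 - ((t² + t*t) + (-8 - 33)) = 5 - ((t² + t²) - 41) = 5 - (2*t² - 41) = 5 - (-41 + 2*t²) = 5 + (41 - 2*t²) = 46 - 2*t²)
u(51) - 14*(-8)*17 = (46 - 2*51²) - 14*(-8)*17 = (46 - 2*2601) + 112*17 = (46 - 5202) + 1904 = -5156 + 1904 = -3252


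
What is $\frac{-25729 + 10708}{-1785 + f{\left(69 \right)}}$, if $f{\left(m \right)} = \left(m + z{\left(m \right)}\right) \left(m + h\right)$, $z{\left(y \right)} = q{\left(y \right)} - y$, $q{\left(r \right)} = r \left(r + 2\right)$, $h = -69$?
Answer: $\frac{5007}{595} \approx 8.4151$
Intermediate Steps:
$q{\left(r \right)} = r \left(2 + r\right)$
$z{\left(y \right)} = - y + y \left(2 + y\right)$ ($z{\left(y \right)} = y \left(2 + y\right) - y = - y + y \left(2 + y\right)$)
$f{\left(m \right)} = \left(-69 + m\right) \left(m + m \left(1 + m\right)\right)$ ($f{\left(m \right)} = \left(m + m \left(1 + m\right)\right) \left(m - 69\right) = \left(m + m \left(1 + m\right)\right) \left(-69 + m\right) = \left(-69 + m\right) \left(m + m \left(1 + m\right)\right)$)
$\frac{-25729 + 10708}{-1785 + f{\left(69 \right)}} = \frac{-25729 + 10708}{-1785 + 69 \left(-138 + 69^{2} - 4623\right)} = - \frac{15021}{-1785 + 69 \left(-138 + 4761 - 4623\right)} = - \frac{15021}{-1785 + 69 \cdot 0} = - \frac{15021}{-1785 + 0} = - \frac{15021}{-1785} = \left(-15021\right) \left(- \frac{1}{1785}\right) = \frac{5007}{595}$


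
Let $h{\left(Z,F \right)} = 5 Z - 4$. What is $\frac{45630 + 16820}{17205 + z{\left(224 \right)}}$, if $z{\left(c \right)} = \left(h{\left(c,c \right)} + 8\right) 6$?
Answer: $\frac{62450}{23949} \approx 2.6076$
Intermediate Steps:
$h{\left(Z,F \right)} = -4 + 5 Z$
$z{\left(c \right)} = 24 + 30 c$ ($z{\left(c \right)} = \left(\left(-4 + 5 c\right) + 8\right) 6 = \left(4 + 5 c\right) 6 = 24 + 30 c$)
$\frac{45630 + 16820}{17205 + z{\left(224 \right)}} = \frac{45630 + 16820}{17205 + \left(24 + 30 \cdot 224\right)} = \frac{62450}{17205 + \left(24 + 6720\right)} = \frac{62450}{17205 + 6744} = \frac{62450}{23949}$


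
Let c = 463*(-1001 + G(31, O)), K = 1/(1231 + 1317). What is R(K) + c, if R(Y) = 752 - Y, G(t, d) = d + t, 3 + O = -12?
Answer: -1160112045/2548 ≈ -4.5530e+5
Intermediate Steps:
O = -15 (O = -3 - 12 = -15)
K = 1/2548 ≈ 0.00039246
c = -456055 (c = 463*(-1001 + (-15 + 31)) = 463*(-1001 + 16) = 463*(-985) = -456055)
R(K) + c = (752 - 1*1/2548) - 456055 = (752 - 1/2548) - 456055 = 1916095/2548 - 456055 = -1160112045/2548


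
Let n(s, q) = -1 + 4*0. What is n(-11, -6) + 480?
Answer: 479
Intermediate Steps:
n(s, q) = -1 (n(s, q) = -1 + 0 = -1)
n(-11, -6) + 480 = -1 + 480 = 479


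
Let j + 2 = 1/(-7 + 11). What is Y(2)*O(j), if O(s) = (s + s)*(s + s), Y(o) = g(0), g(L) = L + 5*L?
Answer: 0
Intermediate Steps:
g(L) = 6*L
j = -7/4 (j = -2 + 1/(-7 + 11) = -2 + 1/4 = -2 + ¼ = -7/4 ≈ -1.7500)
Y(o) = 0 (Y(o) = 6*0 = 0)
O(s) = 4*s² (O(s) = (2*s)*(2*s) = 4*s²)
Y(2)*O(j) = 0*(4*(-7/4)²) = 0*(4*(49/16)) = 0*(49/4) = 0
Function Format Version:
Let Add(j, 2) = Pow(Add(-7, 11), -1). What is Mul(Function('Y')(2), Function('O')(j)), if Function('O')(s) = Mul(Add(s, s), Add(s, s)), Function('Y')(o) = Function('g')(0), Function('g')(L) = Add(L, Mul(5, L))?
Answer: 0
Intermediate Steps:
Function('g')(L) = Mul(6, L)
j = Rational(-7, 4) (j = Add(-2, Pow(Add(-7, 11), -1)) = Add(-2, Pow(4, -1)) = Add(-2, Rational(1, 4)) = Rational(-7, 4) ≈ -1.7500)
Function('Y')(o) = 0 (Function('Y')(o) = Mul(6, 0) = 0)
Function('O')(s) = Mul(4, Pow(s, 2)) (Function('O')(s) = Mul(Mul(2, s), Mul(2, s)) = Mul(4, Pow(s, 2)))
Mul(Function('Y')(2), Function('O')(j)) = Mul(0, Mul(4, Pow(Rational(-7, 4), 2))) = Mul(0, Mul(4, Rational(49, 16))) = Mul(0, Rational(49, 4)) = 0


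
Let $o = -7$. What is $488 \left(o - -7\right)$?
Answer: $0$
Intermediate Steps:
$488 \left(o - -7\right) = 488 \left(-7 - -7\right) = 488 \left(-7 + 7\right) = 488 \cdot 0 = 0$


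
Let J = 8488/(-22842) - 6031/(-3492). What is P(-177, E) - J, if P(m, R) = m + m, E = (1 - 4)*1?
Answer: -1574703859/4431348 ≈ -355.36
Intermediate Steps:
E = -3 (E = -3*1 = -3)
J = 6006667/4431348 (J = 8488*(-1/22842) - 6031*(-1/3492) = -4244/11421 + 6031/3492 = 6006667/4431348 ≈ 1.3555)
P(m, R) = 2*m
P(-177, E) - J = 2*(-177) - 1*6006667/4431348 = -354 - 6006667/4431348 = -1574703859/4431348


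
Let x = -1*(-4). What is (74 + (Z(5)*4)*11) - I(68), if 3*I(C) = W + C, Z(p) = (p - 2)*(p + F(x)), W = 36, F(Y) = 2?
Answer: 2890/3 ≈ 963.33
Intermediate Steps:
x = 4
Z(p) = (-2 + p)*(2 + p) (Z(p) = (p - 2)*(p + 2) = (-2 + p)*(2 + p))
I(C) = 12 + C/3 (I(C) = (36 + C)/3 = 12 + C/3)
(74 + (Z(5)*4)*11) - I(68) = (74 + ((-4 + 5**2)*4)*11) - (12 + (1/3)*68) = (74 + ((-4 + 25)*4)*11) - (12 + 68/3) = (74 + (21*4)*11) - 1*104/3 = (74 + 84*11) - 104/3 = (74 + 924) - 104/3 = 998 - 104/3 = 2890/3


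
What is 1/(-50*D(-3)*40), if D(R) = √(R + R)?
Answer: I*√6/12000 ≈ 0.00020412*I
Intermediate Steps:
D(R) = √2*√R (D(R) = √(2*R) = √2*√R)
1/(-50*D(-3)*40) = 1/(-50*√2*√(-3)*40) = 1/(-50*√2*I*√3*40) = 1/(-50*I*√6*40) = 1/(-2000*I*√6) = I*√6/12000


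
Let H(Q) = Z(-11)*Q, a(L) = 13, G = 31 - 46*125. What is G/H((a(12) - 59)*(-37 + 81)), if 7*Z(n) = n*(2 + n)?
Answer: 40033/200376 ≈ 0.19979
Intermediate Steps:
G = -5719 (G = 31 - 5750 = -5719)
Z(n) = n*(2 + n)/7 (Z(n) = (n*(2 + n))/7 = n*(2 + n)/7)
H(Q) = 99*Q/7 (H(Q) = ((⅐)*(-11)*(2 - 11))*Q = ((⅐)*(-11)*(-9))*Q = 99*Q/7)
G/H((a(12) - 59)*(-37 + 81)) = -5719*7/(99*(-37 + 81)*(13 - 59)) = -5719/(99*(-46*44)/7) = -5719/((99/7)*(-2024)) = -5719/(-200376/7) = -5719*(-7/200376) = 40033/200376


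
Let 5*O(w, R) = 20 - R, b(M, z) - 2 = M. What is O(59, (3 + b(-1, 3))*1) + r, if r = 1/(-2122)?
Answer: 33947/10610 ≈ 3.1995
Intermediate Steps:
r = -1/2122 ≈ -0.00047125
b(M, z) = 2 + M
O(w, R) = 4 - R/5 (O(w, R) = (20 - R)/5 = 4 - R/5)
O(59, (3 + b(-1, 3))*1) + r = (4 - (3 + (2 - 1))/5) - 1/2122 = (4 - (3 + 1)/5) - 1/2122 = (4 - 4/5) - 1/2122 = (4 - ⅕*4) - 1/2122 = (4 - ⅘) - 1/2122 = 16/5 - 1/2122 = 33947/10610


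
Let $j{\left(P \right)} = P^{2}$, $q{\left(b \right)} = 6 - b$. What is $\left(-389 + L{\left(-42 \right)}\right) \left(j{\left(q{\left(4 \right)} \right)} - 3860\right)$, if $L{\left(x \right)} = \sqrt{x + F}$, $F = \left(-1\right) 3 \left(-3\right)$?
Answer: $1499984 - 3856 i \sqrt{33} \approx 1.5 \cdot 10^{6} - 22151.0 i$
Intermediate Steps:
$F = 9$ ($F = \left(-3\right) \left(-3\right) = 9$)
$L{\left(x \right)} = \sqrt{9 + x}$ ($L{\left(x \right)} = \sqrt{x + 9} = \sqrt{9 + x}$)
$\left(-389 + L{\left(-42 \right)}\right) \left(j{\left(q{\left(4 \right)} \right)} - 3860\right) = \left(-389 + \sqrt{9 - 42}\right) \left(\left(6 - 4\right)^{2} - 3860\right) = \left(-389 + \sqrt{-33}\right) \left(\left(6 - 4\right)^{2} - 3860\right) = \left(-389 + i \sqrt{33}\right) \left(2^{2} - 3860\right) = \left(-389 + i \sqrt{33}\right) \left(4 - 3860\right) = \left(-389 + i \sqrt{33}\right) \left(-3856\right) = 1499984 - 3856 i \sqrt{33}$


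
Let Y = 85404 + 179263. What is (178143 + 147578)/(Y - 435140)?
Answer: -325721/170473 ≈ -1.9107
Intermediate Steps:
Y = 264667
(178143 + 147578)/(Y - 435140) = (178143 + 147578)/(264667 - 435140) = 325721/(-170473) = 325721*(-1/170473) = -325721/170473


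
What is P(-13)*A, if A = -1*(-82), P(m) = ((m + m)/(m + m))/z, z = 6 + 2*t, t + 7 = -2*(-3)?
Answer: 41/2 ≈ 20.500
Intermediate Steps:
t = -1 (t = -7 - 2*(-3) = -7 + 6 = -1)
z = 4 (z = 6 + 2*(-1) = 6 - 2 = 4)
P(m) = 1/4 (P(m) = ((m + m)/(m + m))/4 = ((2*m)/((2*m)))*(1/4) = ((2*m)*(1/(2*m)))*(1/4) = 1*(1/4) = 1/4)
A = 82
P(-13)*A = (1/4)*82 = 41/2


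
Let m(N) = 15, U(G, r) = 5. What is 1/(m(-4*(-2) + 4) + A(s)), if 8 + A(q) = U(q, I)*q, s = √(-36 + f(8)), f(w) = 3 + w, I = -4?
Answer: 7/674 - 25*I/674 ≈ 0.010386 - 0.037092*I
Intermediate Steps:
s = 5*I (s = √(-36 + (3 + 8)) = √(-36 + 11) = √(-25) = 5*I ≈ 5.0*I)
A(q) = -8 + 5*q
1/(m(-4*(-2) + 4) + A(s)) = 1/(15 + (-8 + 5*(5*I))) = 1/(15 + (-8 + 25*I)) = 1/(7 + 25*I) = (7 - 25*I)/674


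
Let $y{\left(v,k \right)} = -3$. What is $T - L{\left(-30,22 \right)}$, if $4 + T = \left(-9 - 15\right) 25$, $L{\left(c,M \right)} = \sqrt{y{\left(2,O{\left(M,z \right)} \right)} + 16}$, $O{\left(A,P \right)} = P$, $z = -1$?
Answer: $-604 - \sqrt{13} \approx -607.61$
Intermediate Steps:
$L{\left(c,M \right)} = \sqrt{13}$ ($L{\left(c,M \right)} = \sqrt{-3 + 16} = \sqrt{13}$)
$T = -604$ ($T = -4 + \left(-9 - 15\right) 25 = -4 - 600 = -604$)
$T - L{\left(-30,22 \right)} = -604 - \sqrt{13}$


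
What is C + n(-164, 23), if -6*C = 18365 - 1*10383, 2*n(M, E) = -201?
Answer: -8585/6 ≈ -1430.8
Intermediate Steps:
n(M, E) = -201/2 (n(M, E) = (½)*(-201) = -201/2)
C = -3991/3 (C = -(18365 - 1*10383)/6 = -(18365 - 10383)/6 = -⅙*7982 = -3991/3 ≈ -1330.3)
C + n(-164, 23) = -3991/3 - 201/2 = -8585/6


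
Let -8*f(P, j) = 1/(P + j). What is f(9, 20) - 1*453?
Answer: -105097/232 ≈ -453.00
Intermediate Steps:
f(P, j) = -1/(8*(P + j))
f(9, 20) - 1*453 = -1/(8*9 + 8*20) - 1*453 = -1/(72 + 160) - 453 = -1/232 - 453 = -105097/232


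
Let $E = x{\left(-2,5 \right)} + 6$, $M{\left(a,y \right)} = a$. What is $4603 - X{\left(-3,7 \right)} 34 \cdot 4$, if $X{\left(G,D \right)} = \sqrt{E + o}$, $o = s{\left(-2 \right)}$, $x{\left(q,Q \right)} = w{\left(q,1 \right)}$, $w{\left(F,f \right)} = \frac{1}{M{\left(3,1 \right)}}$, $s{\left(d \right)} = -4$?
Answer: $4603 - \frac{136 \sqrt{21}}{3} \approx 4395.3$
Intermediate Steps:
$w{\left(F,f \right)} = \frac{1}{3}$
$x{\left(q,Q \right)} = \frac{1}{3}$
$o = -4$
$E = \frac{19}{3}$ ($E = \frac{1}{3} + 6 = \frac{19}{3} \approx 6.3333$)
$X{\left(G,D \right)} = \frac{\sqrt{21}}{3}$ ($X{\left(G,D \right)} = \sqrt{\frac{19}{3} - 4} = \sqrt{\frac{7}{3}} = \frac{\sqrt{21}}{3}$)
$4603 - X{\left(-3,7 \right)} 34 \cdot 4 = 4603 - \frac{\sqrt{21}}{3} \cdot 34 \cdot 4 = 4603 - \frac{34 \sqrt{21}}{3} \cdot 4 = 4603 - \frac{136 \sqrt{21}}{3}$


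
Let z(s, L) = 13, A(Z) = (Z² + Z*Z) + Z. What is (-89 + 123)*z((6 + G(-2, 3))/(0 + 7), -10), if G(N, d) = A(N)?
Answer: 442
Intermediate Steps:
A(Z) = Z + 2*Z² (A(Z) = (Z² + Z²) + Z = 2*Z² + Z = Z + 2*Z²)
G(N, d) = N*(1 + 2*N)
(-89 + 123)*z((6 + G(-2, 3))/(0 + 7), -10) = (-89 + 123)*13 = 34*13 = 442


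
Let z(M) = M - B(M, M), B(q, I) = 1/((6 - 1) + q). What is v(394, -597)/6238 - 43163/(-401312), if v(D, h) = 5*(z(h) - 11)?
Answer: -8794292243/23156304368 ≈ -0.37978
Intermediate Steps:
B(q, I) = 1/(5 + q)
z(M) = M - 1/(5 + M)
v(D, h) = -55 + 5*(-1 + h*(5 + h))/(5 + h) (v(D, h) = 5*((-1 + h*(5 + h))/(5 + h) - 11) = 5*(-11 + (-1 + h*(5 + h))/(5 + h)) = -55 + 5*(-1 + h*(5 + h))/(5 + h))
v(394, -597)/6238 - 43163/(-401312) = (5*(-56 + (-597)**2 - 6*(-597))/(5 - 597))/6238 - 43163/(-401312) = (5*(-56 + 356409 + 3582)/(-592))*(1/6238) - 43163*(-1/401312) = (5*(-1/592)*359935)*(1/6238) + 43163/401312 = -1799675/592*1/6238 + 43163/401312 = -1799675/3692896 + 43163/401312 = -8794292243/23156304368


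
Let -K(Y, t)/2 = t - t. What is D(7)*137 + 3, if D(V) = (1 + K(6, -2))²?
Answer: 140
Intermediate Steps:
K(Y, t) = 0 (K(Y, t) = -2*(t - t) = -2*0 = 0)
D(V) = 1 (D(V) = (1 + 0)² = 1² = 1)
D(7)*137 + 3 = 1*137 + 3 = 137 + 3 = 140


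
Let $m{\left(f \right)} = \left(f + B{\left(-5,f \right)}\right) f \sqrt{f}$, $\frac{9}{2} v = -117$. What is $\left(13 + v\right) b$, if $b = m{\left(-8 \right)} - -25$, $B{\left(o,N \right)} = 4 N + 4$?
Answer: $-325 - 7488 i \sqrt{2} \approx -325.0 - 10590.0 i$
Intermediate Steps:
$B{\left(o,N \right)} = 4 + 4 N$
$v = -26$ ($v = \frac{2}{9} \left(-117\right) = -26$)
$m{\left(f \right)} = f^{\frac{3}{2}} \left(4 + 5 f\right)$ ($m{\left(f \right)} = \left(f + \left(4 + 4 f\right)\right) f \sqrt{f} = \left(4 + 5 f\right) f \sqrt{f} = f \left(4 + 5 f\right) \sqrt{f} = f^{\frac{3}{2}} \left(4 + 5 f\right)$)
$b = 25 + 576 i \sqrt{2}$ ($b = \left(-8\right)^{\frac{3}{2}} \left(4 + 5 \left(-8\right)\right) - -25 = - 16 i \sqrt{2} \left(4 - 40\right) + 25 = - 16 i \sqrt{2} \left(-36\right) + 25 = 576 i \sqrt{2} + 25 = 25 + 576 i \sqrt{2} \approx 25.0 + 814.59 i$)
$\left(13 + v\right) b = \left(13 - 26\right) \left(25 + 576 i \sqrt{2}\right) = - 13 \left(25 + 576 i \sqrt{2}\right) = -325 - 7488 i \sqrt{2}$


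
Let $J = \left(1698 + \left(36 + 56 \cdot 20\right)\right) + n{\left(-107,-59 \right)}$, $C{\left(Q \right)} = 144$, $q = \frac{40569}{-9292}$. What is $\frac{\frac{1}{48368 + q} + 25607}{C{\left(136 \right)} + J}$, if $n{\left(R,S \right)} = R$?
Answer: $\frac{1643950697243}{185600088331} \approx 8.8575$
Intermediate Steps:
$q = - \frac{40569}{9292}$ ($q = 40569 \left(- \frac{1}{9292}\right) = - \frac{40569}{9292} \approx -4.366$)
$J = 2747$ ($J = \left(1698 + \left(36 + 56 \cdot 20\right)\right) - 107 = \left(1698 + \left(36 + 1120\right)\right) - 107 = \left(1698 + 1156\right) - 107 = 2854 - 107 = 2747$)
$\frac{\frac{1}{48368 + q} + 25607}{C{\left(136 \right)} + J} = \frac{\frac{1}{48368 - \frac{40569}{9292}} + 25607}{144 + 2747} = \frac{\frac{1}{\frac{449394887}{9292}} + 25607}{2891} = \left(\frac{9292}{449394887} + 25607\right) \frac{1}{2891} = \frac{11507654880701}{449394887} \cdot \frac{1}{2891} = \frac{1643950697243}{185600088331}$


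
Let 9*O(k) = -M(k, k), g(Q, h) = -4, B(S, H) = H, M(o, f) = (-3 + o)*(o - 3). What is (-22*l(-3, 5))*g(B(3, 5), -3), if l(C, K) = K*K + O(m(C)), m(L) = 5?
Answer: 19448/9 ≈ 2160.9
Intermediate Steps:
M(o, f) = (-3 + o)**2 (M(o, f) = (-3 + o)*(-3 + o) = (-3 + o)**2)
O(k) = -(-3 + k)**2/9 (O(k) = (-(-3 + k)**2)/9 = -(-3 + k)**2/9)
l(C, K) = -4/9 + K**2 (l(C, K) = K*K - (-3 + 5)**2/9 = K**2 - 1/9*2**2 = K**2 - 1/9*4 = K**2 - 4/9 = -4/9 + K**2)
(-22*l(-3, 5))*g(B(3, 5), -3) = -22*(-4/9 + 5**2)*(-4) = -22*(-4/9 + 25)*(-4) = -22*221/9*(-4) = -4862/9*(-4) = 19448/9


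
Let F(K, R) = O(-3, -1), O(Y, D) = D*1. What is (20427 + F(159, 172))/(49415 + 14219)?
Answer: 10213/31817 ≈ 0.32099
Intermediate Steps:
O(Y, D) = D
F(K, R) = -1
(20427 + F(159, 172))/(49415 + 14219) = (20427 - 1)/(49415 + 14219) = 20426/63634 = 20426*(1/63634) = 10213/31817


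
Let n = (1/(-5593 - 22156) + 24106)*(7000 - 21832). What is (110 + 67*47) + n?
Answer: -9921292338985/27749 ≈ -3.5754e+8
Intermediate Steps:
n = -9921382772976/27749 (n = (1/(-27749) + 24106)*(-14832) = (-1/27749 + 24106)*(-14832) = (668917393/27749)*(-14832) = -9921382772976/27749 ≈ -3.5754e+8)
(110 + 67*47) + n = (110 + 67*47) - 9921382772976/27749 = (110 + 3149) - 9921382772976/27749 = 3259 - 9921382772976/27749 = -9921292338985/27749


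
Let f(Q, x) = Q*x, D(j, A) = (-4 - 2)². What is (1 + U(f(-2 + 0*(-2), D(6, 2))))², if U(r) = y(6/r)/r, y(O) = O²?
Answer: 107474689/107495424 ≈ 0.99981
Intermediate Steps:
D(j, A) = 36 (D(j, A) = (-6)² = 36)
U(r) = 36/r³ (U(r) = (6/r)²/r = (36/r²)/r = 36/r³)
(1 + U(f(-2 + 0*(-2), D(6, 2))))² = (1 + 36/((-2 + 0*(-2))*36)³)² = (1 + 36/((-2 + 0)*36)³)² = (1 + 36/(-2*36)³)² = (1 + 36/(-72)³)² = (1 + 36*(-1/373248))² = (1 - 1/10368)² = (10367/10368)² = 107474689/107495424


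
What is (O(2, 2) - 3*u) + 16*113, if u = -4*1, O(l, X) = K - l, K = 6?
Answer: 1824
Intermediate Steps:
O(l, X) = 6 - l
u = -4
(O(2, 2) - 3*u) + 16*113 = ((6 - 1*2) - 3*(-4)) + 16*113 = ((6 - 2) + 12) + 1808 = (4 + 12) + 1808 = 16 + 1808 = 1824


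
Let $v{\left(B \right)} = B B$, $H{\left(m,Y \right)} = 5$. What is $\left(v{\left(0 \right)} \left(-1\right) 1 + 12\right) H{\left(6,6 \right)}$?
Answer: $60$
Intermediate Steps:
$v{\left(B \right)} = B^{2}$
$\left(v{\left(0 \right)} \left(-1\right) 1 + 12\right) H{\left(6,6 \right)} = \left(0^{2} \left(-1\right) 1 + 12\right) 5 = \left(0 \left(-1\right) 1 + 12\right) 5 = \left(0 \cdot 1 + 12\right) 5 = \left(0 + 12\right) 5 = 12 \cdot 5 = 60$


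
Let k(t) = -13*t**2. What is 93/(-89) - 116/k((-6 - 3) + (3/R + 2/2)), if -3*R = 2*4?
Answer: -5782025/6165653 ≈ -0.93778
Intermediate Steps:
R = -8/3 (R = -2*4/3 = -1/3*8 = -8/3 ≈ -2.6667)
93/(-89) - 116/k((-6 - 3) + (3/R + 2/2)) = 93/(-89) - 116*(-1/(13*((-6 - 3) + (3/(-8/3) + 2/2))**2)) = 93*(-1/89) - 116*(-1/(13*(-9 + (3*(-3/8) + 2*(1/2)))**2)) = -93/89 - 116*(-1/(13*(-9 + (-9/8 + 1))**2)) = -93/89 - 116*(-1/(13*(-9 - 1/8)**2)) = -93/89 - 116/((-13*(-73/8)**2)) = -93/89 - 116/((-13*5329/64)) = -93/89 - 116/(-69277/64) = -93/89 - 116*(-64/69277) = -93/89 + 7424/69277 = -5782025/6165653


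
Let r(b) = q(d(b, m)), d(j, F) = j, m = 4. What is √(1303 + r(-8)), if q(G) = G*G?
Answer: √1367 ≈ 36.973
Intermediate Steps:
q(G) = G²
r(b) = b²
√(1303 + r(-8)) = √(1303 + (-8)²) = √(1303 + 64) = √1367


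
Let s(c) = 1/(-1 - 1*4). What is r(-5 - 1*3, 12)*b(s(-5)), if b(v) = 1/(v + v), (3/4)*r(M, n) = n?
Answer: -40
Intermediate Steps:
r(M, n) = 4*n/3
s(c) = -1/5 (s(c) = 1/(-1 - 4) = 1/(-5) = -1/5)
b(v) = 1/(2*v)
r(-5 - 1*3, 12)*b(s(-5)) = ((4/3)*12)*(1/(2*(-1/5))) = 16*((1/2)*(-5)) = 16*(-5/2) = -40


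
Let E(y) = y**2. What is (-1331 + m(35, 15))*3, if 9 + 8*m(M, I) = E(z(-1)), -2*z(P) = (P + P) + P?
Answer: -127857/32 ≈ -3995.5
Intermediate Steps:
z(P) = -3*P/2 (z(P) = -((P + P) + P)/2 = -(2*P + P)/2 = -3*P/2)
m(M, I) = -27/32 (m(M, I) = -9/8 + (-3/2*(-1))**2/8 = -9/8 + (3/2)**2/8 = -9/8 + (1/8)*(9/4) = -9/8 + 9/32 = -27/32)
(-1331 + m(35, 15))*3 = (-1331 - 27/32)*3 = -42619/32*3 = -127857/32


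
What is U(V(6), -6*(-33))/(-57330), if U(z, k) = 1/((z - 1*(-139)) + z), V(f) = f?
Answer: -1/8656830 ≈ -1.1552e-7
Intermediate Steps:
U(z, k) = 1/(139 + 2*z) (U(z, k) = 1/((z + 139) + z) = 1/((139 + z) + z) = 1/(139 + 2*z))
U(V(6), -6*(-33))/(-57330) = 1/((139 + 2*6)*(-57330)) = -1/57330/(139 + 12) = -1/57330/151 = (1/151)*(-1/57330) = -1/8656830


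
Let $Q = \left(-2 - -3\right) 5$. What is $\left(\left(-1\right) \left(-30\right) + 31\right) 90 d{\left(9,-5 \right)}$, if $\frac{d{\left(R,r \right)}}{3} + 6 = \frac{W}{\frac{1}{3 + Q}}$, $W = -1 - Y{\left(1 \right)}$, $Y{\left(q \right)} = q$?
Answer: $-362340$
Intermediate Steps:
$W = -2$ ($W = -1 - 1 = -2$)
$Q = 5$ ($Q = \left(-2 + 3\right) 5 = 1 \cdot 5 = 5$)
$d{\left(R,r \right)} = -66$ ($d{\left(R,r \right)} = -18 + 3 \left(- \frac{2}{\frac{1}{3 + 5}}\right) = -18 + 3 \left(- \frac{2}{\frac{1}{8}}\right) = -18 + 3 \left(- 2 \frac{1}{\frac{1}{8}}\right) = -18 + 3 \left(\left(-2\right) 8\right) = -18 + 3 \left(-16\right) = -18 - 48 = -66$)
$\left(\left(-1\right) \left(-30\right) + 31\right) 90 d{\left(9,-5 \right)} = \left(\left(-1\right) \left(-30\right) + 31\right) 90 \left(-66\right) = \left(30 + 31\right) 90 \left(-66\right) = 61 \cdot 90 \left(-66\right) = 5490 \left(-66\right) = -362340$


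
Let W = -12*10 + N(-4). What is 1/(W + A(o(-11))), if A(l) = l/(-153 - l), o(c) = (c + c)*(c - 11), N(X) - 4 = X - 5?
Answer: -637/80109 ≈ -0.0079517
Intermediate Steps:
N(X) = -1 + X (N(X) = 4 + (X - 5) = 4 + (-5 + X) = -1 + X)
o(c) = 2*c*(-11 + c) (o(c) = (2*c)*(-11 + c) = 2*c*(-11 + c))
W = -125 (W = -12*10 + (-1 - 4) = -120 - 5 = -125)
1/(W + A(o(-11))) = 1/(-125 - 2*(-11)*(-11 - 11)/(153 + 2*(-11)*(-11 - 11))) = 1/(-125 - 2*(-11)*(-22)/(153 + 2*(-11)*(-22))) = 1/(-125 - 1*484/(153 + 484)) = 1/(-125 - 1*484/637) = 1/(-125 - 1*484*1/637) = 1/(-125 - 484/637) = 1/(-80109/637) = -637/80109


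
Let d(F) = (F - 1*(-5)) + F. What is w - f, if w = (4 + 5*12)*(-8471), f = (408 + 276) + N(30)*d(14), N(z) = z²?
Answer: -572528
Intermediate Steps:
d(F) = 5 + 2*F (d(F) = (F + 5) + F = (5 + F) + F = 5 + 2*F)
f = 30384 (f = (408 + 276) + 30²*(5 + 2*14) = 684 + 900*(5 + 28) = 684 + 900*33 = 684 + 29700 = 30384)
w = -542144 (w = (4 + 60)*(-8471) = 64*(-8471) = -542144)
w - f = -542144 - 1*30384 = -542144 - 30384 = -572528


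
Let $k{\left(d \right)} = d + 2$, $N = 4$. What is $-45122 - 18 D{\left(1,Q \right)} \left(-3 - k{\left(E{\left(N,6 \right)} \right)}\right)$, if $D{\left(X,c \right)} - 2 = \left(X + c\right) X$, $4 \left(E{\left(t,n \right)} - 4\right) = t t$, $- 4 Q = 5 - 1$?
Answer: $-44654$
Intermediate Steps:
$Q = -1$ ($Q = - \frac{5 - 1}{4} = \left(- \frac{1}{4}\right) 4 = -1$)
$E{\left(t,n \right)} = 4 + \frac{t^{2}}{4}$ ($E{\left(t,n \right)} = 4 + \frac{t t}{4} = 4 + \frac{t^{2}}{4}$)
$k{\left(d \right)} = 2 + d$
$D{\left(X,c \right)} = 2 + X \left(X + c\right)$ ($D{\left(X,c \right)} = 2 + \left(X + c\right) X = 2 + X \left(X + c\right)$)
$-45122 - 18 D{\left(1,Q \right)} \left(-3 - k{\left(E{\left(N,6 \right)} \right)}\right) = -45122 - 18 \left(2 + 1^{2} + 1 \left(-1\right)\right) \left(-3 - \left(2 + \left(4 + \frac{4^{2}}{4}\right)\right)\right) = -45122 - 18 \left(2 + 1 - 1\right) \left(-3 - \left(2 + \left(4 + \frac{1}{4} \cdot 16\right)\right)\right) = -45122 - 18 \cdot 2 \left(-3 - \left(2 + \left(4 + 4\right)\right)\right) = -45122 - 36 \left(-3 - \left(2 + 8\right)\right) = -45122 - 36 \left(-3 - 10\right) = -45122 - 36 \left(-13\right) = -45122 - -468 = -45122 + 468 = -44654$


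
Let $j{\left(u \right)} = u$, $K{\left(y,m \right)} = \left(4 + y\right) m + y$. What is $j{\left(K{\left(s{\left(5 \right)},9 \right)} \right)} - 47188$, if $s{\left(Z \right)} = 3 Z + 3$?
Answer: $-46972$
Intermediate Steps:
$s{\left(Z \right)} = 3 + 3 Z$
$K{\left(y,m \right)} = y + m \left(4 + y\right)$ ($K{\left(y,m \right)} = m \left(4 + y\right) + y = y + m \left(4 + y\right)$)
$j{\left(K{\left(s{\left(5 \right)},9 \right)} \right)} - 47188 = \left(\left(3 + 3 \cdot 5\right) + 4 \cdot 9 + 9 \left(3 + 3 \cdot 5\right)\right) - 47188 = \left(\left(3 + 15\right) + 36 + 9 \left(3 + 15\right)\right) - 47188 = \left(18 + 36 + 9 \cdot 18\right) - 47188 = \left(18 + 36 + 162\right) - 47188 = 216 - 47188 = -46972$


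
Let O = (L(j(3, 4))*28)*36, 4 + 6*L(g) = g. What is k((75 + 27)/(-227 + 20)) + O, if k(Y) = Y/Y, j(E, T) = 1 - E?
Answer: -1007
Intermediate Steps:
L(g) = -⅔ + g/6
O = -1008 (O = ((-⅔ + (1 - 1*3)/6)*28)*36 = ((-⅔ + (1 - 3)/6)*28)*36 = ((-⅔ + (⅙)*(-2))*28)*36 = ((-⅔ - ⅓)*28)*36 = -1*28*36 = -28*36 = -1008)
k(Y) = 1
k((75 + 27)/(-227 + 20)) + O = 1 - 1008 = -1007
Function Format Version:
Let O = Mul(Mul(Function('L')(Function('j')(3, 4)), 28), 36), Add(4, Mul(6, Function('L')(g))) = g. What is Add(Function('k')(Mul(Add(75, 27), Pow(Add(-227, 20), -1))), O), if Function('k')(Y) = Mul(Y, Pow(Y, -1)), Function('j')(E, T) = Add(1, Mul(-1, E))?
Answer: -1007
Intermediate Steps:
Function('L')(g) = Add(Rational(-2, 3), Mul(Rational(1, 6), g))
O = -1008 (O = Mul(Mul(Add(Rational(-2, 3), Mul(Rational(1, 6), Add(1, Mul(-1, 3)))), 28), 36) = Mul(Mul(Add(Rational(-2, 3), Mul(Rational(1, 6), Add(1, -3))), 28), 36) = Mul(Mul(Add(Rational(-2, 3), Mul(Rational(1, 6), -2)), 28), 36) = Mul(Mul(Add(Rational(-2, 3), Rational(-1, 3)), 28), 36) = Mul(Mul(-1, 28), 36) = Mul(-28, 36) = -1008)
Function('k')(Y) = 1
Add(Function('k')(Mul(Add(75, 27), Pow(Add(-227, 20), -1))), O) = Add(1, -1008) = -1007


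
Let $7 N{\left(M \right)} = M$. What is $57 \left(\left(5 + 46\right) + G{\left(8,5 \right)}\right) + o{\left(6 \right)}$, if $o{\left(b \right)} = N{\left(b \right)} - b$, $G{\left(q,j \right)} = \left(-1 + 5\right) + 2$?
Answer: $\frac{22707}{7} \approx 3243.9$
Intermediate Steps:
$N{\left(M \right)} = \frac{M}{7}$
$G{\left(q,j \right)} = 6$ ($G{\left(q,j \right)} = 4 + 2 = 6$)
$o{\left(b \right)} = - \frac{6 b}{7}$ ($o{\left(b \right)} = \frac{b}{7} - b = - \frac{6 b}{7}$)
$57 \left(\left(5 + 46\right) + G{\left(8,5 \right)}\right) + o{\left(6 \right)} = 57 \left(\left(5 + 46\right) + 6\right) - \frac{36}{7} = 57 \left(51 + 6\right) - \frac{36}{7} = 57 \cdot 57 - \frac{36}{7} = 3249 - \frac{36}{7} = \frac{22707}{7}$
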